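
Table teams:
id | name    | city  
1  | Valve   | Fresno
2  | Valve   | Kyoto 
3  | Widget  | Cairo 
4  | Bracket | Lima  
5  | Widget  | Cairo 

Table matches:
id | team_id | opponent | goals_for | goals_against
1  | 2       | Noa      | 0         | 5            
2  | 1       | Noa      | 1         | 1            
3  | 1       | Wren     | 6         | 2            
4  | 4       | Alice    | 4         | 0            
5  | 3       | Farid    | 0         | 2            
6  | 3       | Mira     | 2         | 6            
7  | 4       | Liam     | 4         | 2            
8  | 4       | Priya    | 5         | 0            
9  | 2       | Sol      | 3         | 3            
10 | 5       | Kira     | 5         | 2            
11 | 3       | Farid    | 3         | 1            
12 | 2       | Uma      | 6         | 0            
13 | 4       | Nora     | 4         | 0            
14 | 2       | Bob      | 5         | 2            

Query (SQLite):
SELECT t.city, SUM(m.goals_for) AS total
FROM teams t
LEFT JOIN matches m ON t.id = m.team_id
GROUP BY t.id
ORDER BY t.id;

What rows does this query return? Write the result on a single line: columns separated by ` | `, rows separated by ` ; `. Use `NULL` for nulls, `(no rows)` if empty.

Fresno | 7 ; Kyoto | 14 ; Cairo | 5 ; Lima | 17 ; Cairo | 5

LEFT JOIN keeps every teams row; unmatched ones get NULL for matches columns.
Group by teams.id and compute SUM(m.goals_for). SUM over an all-NULL group is NULL.
  1: ids {2, 3} → SUM(m.goals_for)=7
  2: ids {1, 9, 12, 14} → SUM(m.goals_for)=14
  3: ids {5, 6, 11} → SUM(m.goals_for)=5
  4: ids {4, 7, 8, 13} → SUM(m.goals_for)=17
  5: ids {10} → SUM(m.goals_for)=5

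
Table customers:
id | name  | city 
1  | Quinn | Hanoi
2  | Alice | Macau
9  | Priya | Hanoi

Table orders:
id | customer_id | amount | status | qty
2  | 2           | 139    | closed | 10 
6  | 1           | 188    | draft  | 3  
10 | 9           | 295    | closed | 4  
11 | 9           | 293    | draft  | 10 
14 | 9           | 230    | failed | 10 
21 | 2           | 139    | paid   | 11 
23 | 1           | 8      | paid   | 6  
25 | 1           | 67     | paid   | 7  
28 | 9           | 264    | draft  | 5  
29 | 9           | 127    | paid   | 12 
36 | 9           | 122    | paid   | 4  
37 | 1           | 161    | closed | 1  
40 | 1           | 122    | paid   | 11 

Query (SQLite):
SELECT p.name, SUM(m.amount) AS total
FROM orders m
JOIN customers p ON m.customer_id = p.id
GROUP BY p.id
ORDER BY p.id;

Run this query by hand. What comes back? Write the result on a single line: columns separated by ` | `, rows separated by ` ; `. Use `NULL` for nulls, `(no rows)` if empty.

Quinn | 546 ; Alice | 278 ; Priya | 1331

Join each orders row to its customers via customer_id.
Group joined rows by customers.id; compute SUM(m.amount) per group.
  1: ids {6, 23, 25, 37, 40} → SUM(m.amount)=546
  2: ids {2, 21} → SUM(m.amount)=278
  9: ids {10, 11, 14, 28, 29, 36} → SUM(m.amount)=1331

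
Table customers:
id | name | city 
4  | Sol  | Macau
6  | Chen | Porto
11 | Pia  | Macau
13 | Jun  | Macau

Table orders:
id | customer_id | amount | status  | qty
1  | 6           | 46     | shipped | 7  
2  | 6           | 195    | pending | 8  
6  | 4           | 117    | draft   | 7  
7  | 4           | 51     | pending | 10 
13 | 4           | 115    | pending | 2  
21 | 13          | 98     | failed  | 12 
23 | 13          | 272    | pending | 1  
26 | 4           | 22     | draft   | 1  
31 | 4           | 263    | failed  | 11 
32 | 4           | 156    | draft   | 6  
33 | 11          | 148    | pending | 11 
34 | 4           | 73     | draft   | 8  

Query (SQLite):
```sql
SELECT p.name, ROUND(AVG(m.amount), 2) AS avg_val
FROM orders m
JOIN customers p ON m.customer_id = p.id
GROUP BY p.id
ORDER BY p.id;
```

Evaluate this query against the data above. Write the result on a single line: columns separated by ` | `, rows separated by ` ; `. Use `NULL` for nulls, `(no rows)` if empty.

Sol | 113.86 ; Chen | 120.5 ; Pia | 148 ; Jun | 185

Join each orders row to its customers via customer_id.
Group joined rows by customers.id; compute ROUND(AVG(m.amount), 2) per group.
  4: ids {6, 7, 13, 26, 31, 32, 34} → ROUND(AVG(m.amount), 2)=113.86
  6: ids {1, 2} → ROUND(AVG(m.amount), 2)=120.5
  11: ids {33} → ROUND(AVG(m.amount), 2)=148
  13: ids {21, 23} → ROUND(AVG(m.amount), 2)=185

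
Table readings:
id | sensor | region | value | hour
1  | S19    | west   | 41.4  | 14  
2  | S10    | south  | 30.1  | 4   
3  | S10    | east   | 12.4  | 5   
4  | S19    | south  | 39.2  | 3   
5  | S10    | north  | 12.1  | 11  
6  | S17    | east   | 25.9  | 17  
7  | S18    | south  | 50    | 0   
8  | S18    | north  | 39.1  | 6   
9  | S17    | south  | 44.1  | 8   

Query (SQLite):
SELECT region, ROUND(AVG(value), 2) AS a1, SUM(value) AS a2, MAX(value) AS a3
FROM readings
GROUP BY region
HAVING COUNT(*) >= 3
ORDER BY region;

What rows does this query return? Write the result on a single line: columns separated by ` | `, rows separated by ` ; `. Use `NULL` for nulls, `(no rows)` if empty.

south | 40.85 | 163.4 | 50

Group readings by region.
Per group compute: ROUND(AVG(value), 2), SUM(value), MAX(value).
HAVING: drop groups with fewer than 3 rows.
  east: ids {3, 6} → ROUND(AVG(value), 2)=19.15, SUM(value)=38.3, MAX(value)=25.9
  north: ids {5, 8} → ROUND(AVG(value), 2)=25.6, SUM(value)=51.2, MAX(value)=39.1
  south: ids {2, 4, 7, 9} → ROUND(AVG(value), 2)=40.85, SUM(value)=163.4, MAX(value)=50
  west: ids {1} → ROUND(AVG(value), 2)=41.4, SUM(value)=41.4, MAX(value)=41.4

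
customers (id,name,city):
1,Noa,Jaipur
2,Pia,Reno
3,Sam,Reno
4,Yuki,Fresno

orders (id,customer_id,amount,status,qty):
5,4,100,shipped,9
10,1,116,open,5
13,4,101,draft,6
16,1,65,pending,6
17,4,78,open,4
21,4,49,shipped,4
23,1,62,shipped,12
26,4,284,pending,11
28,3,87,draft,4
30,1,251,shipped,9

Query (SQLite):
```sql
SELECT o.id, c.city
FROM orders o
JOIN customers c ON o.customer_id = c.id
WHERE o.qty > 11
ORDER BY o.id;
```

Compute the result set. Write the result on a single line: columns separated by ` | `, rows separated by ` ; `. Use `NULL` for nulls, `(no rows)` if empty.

23 | Jaipur

Each orders row matches the customers row where customer_id = customers.id.
Then keep rows with o.qty > 11.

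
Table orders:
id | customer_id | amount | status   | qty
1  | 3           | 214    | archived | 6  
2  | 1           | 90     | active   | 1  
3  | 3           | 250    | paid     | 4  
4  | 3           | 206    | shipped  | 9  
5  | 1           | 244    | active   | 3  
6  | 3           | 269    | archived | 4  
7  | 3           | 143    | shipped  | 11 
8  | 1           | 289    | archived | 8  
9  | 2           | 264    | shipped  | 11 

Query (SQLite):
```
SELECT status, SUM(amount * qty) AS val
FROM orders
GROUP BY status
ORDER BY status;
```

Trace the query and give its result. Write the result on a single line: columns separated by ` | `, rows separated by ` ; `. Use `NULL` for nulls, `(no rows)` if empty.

For each row compute amount * qty.
Group by status; take SUM of the expression per group.
  active: ids {2, 5} → SUM(amount * qty)=822
  archived: ids {1, 6, 8} → SUM(amount * qty)=4672
  paid: ids {3} → SUM(amount * qty)=1000
  shipped: ids {4, 7, 9} → SUM(amount * qty)=6331

active | 822 ; archived | 4672 ; paid | 1000 ; shipped | 6331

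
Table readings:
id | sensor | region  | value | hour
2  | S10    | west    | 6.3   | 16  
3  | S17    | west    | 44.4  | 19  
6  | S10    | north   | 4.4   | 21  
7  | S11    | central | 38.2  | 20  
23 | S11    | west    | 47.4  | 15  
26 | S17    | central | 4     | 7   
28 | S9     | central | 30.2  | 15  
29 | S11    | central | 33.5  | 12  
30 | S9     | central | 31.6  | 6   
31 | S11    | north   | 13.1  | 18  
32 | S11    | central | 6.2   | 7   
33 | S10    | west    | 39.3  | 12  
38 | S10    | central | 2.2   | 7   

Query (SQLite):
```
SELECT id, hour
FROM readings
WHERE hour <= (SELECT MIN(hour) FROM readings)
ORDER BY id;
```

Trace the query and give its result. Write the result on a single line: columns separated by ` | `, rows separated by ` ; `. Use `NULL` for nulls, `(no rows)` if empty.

30 | 6

Scalar subquery: MIN(hour) over all readings rows = 6.
Keep rows where hour <= that value.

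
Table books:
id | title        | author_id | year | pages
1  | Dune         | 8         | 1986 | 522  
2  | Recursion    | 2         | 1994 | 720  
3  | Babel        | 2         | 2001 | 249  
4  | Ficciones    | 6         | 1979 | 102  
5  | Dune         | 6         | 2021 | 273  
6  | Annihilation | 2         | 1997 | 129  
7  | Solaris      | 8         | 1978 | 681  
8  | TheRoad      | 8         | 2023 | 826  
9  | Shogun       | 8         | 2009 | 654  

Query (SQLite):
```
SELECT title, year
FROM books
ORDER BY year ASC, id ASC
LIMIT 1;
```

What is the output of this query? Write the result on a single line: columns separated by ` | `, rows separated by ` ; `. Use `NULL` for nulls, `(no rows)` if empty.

Solaris | 1978

Sort by year asc, tiebreak id asc: (1978, id=7), (1979, id=4), (1986, id=1), (1994, id=2) …. Take first 1.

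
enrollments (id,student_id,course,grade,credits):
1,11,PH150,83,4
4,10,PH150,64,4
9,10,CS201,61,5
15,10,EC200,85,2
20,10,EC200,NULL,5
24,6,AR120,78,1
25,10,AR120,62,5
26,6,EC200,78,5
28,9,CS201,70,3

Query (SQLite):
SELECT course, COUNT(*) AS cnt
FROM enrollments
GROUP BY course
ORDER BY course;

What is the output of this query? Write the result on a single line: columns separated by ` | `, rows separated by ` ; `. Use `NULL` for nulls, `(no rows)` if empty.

AR120 | 2 ; CS201 | 2 ; EC200 | 3 ; PH150 | 2

Partition enrollments by course; compute COUNT(*) within each group.
  AR120: ids {24, 25} → COUNT(*)=2
  CS201: ids {9, 28} → COUNT(*)=2
  EC200: ids {15, 20, 26} → COUNT(*)=3
  PH150: ids {1, 4} → COUNT(*)=2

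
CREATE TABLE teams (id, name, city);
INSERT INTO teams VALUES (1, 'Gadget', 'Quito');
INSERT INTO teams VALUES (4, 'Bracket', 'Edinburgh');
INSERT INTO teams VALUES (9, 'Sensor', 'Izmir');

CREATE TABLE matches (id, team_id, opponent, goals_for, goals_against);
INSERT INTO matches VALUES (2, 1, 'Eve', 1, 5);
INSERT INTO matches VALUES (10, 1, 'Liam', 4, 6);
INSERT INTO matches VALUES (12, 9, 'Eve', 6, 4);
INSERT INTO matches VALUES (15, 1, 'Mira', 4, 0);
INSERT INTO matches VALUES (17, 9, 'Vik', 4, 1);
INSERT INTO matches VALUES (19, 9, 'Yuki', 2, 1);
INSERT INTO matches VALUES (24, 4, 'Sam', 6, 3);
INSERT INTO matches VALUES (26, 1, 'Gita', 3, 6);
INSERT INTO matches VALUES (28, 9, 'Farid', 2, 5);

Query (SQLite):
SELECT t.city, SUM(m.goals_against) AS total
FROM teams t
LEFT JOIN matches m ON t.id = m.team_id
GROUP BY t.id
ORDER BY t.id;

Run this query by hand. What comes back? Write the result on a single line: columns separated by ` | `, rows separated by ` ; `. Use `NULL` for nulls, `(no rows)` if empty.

Quito | 17 ; Edinburgh | 3 ; Izmir | 11

LEFT JOIN keeps every teams row; unmatched ones get NULL for matches columns.
Group by teams.id and compute SUM(m.goals_against). SUM over an all-NULL group is NULL.
  1: ids {2, 10, 15, 26} → SUM(m.goals_against)=17
  4: ids {24} → SUM(m.goals_against)=3
  9: ids {12, 17, 19, 28} → SUM(m.goals_against)=11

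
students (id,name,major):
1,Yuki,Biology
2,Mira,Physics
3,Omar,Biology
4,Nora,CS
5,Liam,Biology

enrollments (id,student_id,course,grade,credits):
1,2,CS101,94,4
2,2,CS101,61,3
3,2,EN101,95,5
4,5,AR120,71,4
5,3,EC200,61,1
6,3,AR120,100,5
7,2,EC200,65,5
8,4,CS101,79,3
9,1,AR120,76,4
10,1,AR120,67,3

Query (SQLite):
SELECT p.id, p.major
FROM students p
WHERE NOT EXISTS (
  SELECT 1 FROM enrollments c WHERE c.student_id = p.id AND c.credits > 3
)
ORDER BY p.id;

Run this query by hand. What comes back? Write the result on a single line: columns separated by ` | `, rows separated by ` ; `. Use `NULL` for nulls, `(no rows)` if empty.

For each students row, check whether any enrollments with matching student_id has credits > 3.
Keep rows where that is false.

4 | CS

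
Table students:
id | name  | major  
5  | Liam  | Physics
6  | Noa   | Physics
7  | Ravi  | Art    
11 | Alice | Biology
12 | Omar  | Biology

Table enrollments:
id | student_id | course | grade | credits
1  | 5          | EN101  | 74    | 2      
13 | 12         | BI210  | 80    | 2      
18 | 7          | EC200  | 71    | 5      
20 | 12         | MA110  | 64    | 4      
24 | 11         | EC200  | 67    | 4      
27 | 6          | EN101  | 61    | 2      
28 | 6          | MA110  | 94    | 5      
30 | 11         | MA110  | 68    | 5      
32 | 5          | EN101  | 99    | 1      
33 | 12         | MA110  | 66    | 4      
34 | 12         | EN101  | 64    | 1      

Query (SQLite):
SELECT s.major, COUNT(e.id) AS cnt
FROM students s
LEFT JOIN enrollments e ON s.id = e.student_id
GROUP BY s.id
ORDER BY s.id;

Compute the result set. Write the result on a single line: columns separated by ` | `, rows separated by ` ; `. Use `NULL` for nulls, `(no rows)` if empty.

Physics | 2 ; Physics | 2 ; Art | 1 ; Biology | 2 ; Biology | 4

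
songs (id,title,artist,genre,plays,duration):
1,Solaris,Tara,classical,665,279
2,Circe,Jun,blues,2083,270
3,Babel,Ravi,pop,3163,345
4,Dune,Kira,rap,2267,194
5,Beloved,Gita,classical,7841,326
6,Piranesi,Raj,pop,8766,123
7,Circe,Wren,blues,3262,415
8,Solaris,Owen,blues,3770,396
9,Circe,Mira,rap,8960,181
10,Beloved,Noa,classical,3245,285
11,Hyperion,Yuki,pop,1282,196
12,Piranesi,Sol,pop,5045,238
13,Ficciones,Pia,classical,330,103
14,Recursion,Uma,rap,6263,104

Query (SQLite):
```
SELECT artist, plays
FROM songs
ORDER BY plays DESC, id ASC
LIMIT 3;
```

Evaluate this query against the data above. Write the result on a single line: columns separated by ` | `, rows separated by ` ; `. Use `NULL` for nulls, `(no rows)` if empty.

Sort by plays desc, tiebreak id asc: (8960, id=9), (8766, id=6), (7841, id=5), (6263, id=14), (5045, id=12), (3770, id=8) …. Take first 3.

Mira | 8960 ; Raj | 8766 ; Gita | 7841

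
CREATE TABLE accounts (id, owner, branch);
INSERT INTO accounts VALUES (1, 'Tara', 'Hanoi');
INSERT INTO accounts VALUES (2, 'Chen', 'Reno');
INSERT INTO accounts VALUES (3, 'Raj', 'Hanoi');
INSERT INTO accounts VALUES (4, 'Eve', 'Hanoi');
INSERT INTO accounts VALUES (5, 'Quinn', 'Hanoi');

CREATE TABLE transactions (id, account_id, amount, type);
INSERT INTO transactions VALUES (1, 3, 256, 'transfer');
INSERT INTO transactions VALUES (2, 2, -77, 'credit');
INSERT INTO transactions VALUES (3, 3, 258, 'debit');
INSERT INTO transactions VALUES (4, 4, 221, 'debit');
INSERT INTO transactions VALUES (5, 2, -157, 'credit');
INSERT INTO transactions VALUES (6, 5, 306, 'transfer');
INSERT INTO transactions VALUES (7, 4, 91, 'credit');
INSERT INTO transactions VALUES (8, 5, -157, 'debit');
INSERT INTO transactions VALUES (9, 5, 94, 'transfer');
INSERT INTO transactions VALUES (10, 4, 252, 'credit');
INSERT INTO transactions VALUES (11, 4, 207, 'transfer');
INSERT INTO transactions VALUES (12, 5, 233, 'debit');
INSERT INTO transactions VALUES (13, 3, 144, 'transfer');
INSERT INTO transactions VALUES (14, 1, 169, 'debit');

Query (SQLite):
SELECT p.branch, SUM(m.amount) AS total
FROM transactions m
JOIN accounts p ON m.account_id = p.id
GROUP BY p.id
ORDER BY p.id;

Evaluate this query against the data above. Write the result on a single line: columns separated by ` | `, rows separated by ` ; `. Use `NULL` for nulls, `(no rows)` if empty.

Join each transactions row to its accounts via account_id.
Group joined rows by accounts.id; compute SUM(m.amount) per group.
  1: ids {14} → SUM(m.amount)=169
  2: ids {2, 5} → SUM(m.amount)=-234
  3: ids {1, 3, 13} → SUM(m.amount)=658
  4: ids {4, 7, 10, 11} → SUM(m.amount)=771
  5: ids {6, 8, 9, 12} → SUM(m.amount)=476

Hanoi | 169 ; Reno | -234 ; Hanoi | 658 ; Hanoi | 771 ; Hanoi | 476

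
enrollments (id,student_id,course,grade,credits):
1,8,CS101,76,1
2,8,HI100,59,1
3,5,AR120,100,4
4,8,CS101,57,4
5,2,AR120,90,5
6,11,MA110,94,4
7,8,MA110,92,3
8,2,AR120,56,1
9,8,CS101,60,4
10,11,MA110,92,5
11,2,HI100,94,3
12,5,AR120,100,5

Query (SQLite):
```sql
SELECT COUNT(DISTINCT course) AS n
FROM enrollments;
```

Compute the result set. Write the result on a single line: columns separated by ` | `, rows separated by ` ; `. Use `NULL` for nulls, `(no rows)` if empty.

4

Count distinct non-NULL course values.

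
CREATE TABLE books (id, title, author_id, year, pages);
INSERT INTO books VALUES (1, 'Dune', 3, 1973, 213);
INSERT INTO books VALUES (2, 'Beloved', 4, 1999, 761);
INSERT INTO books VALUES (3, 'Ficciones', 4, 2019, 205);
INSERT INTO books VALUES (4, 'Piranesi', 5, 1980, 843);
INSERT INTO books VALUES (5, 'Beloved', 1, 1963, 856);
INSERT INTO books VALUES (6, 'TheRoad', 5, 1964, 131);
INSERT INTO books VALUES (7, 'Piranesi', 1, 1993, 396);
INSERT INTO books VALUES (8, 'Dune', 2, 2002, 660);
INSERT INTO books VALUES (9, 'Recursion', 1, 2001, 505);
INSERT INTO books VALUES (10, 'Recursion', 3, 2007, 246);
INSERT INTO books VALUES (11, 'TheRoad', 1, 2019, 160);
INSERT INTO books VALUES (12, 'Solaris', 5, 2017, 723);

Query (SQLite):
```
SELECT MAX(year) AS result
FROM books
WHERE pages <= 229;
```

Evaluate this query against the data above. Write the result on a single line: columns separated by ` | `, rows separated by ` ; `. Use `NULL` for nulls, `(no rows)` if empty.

Rows where pages <= 229 → year values: [1973, 2019, 1964, 2019].
MAX of non-NULL values = 2019.

2019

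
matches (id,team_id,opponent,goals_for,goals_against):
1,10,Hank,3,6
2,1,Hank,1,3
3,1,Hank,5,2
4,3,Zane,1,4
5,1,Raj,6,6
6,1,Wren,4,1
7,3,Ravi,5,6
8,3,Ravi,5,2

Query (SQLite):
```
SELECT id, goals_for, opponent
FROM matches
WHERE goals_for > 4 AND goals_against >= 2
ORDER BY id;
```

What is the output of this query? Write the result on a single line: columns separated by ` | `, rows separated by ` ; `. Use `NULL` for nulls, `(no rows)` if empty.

goals_for > 4: ids {3, 5, 7, 8}
goals_against >= 2: ids {1, 2, 3, 4, 5, 7, 8}
Combine with AND.

3 | 5 | Hank ; 5 | 6 | Raj ; 7 | 5 | Ravi ; 8 | 5 | Ravi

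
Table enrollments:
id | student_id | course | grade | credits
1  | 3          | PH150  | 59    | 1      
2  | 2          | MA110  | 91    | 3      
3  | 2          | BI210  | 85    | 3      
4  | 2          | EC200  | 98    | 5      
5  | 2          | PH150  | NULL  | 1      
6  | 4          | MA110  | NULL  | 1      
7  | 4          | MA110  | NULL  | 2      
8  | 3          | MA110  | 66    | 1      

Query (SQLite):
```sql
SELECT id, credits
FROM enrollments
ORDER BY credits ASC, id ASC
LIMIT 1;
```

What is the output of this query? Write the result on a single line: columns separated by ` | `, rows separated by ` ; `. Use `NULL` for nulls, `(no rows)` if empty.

Sort by credits asc, tiebreak id asc: (1, id=1), (1, id=5), (1, id=6), (1, id=8) …. Take first 1.

1 | 1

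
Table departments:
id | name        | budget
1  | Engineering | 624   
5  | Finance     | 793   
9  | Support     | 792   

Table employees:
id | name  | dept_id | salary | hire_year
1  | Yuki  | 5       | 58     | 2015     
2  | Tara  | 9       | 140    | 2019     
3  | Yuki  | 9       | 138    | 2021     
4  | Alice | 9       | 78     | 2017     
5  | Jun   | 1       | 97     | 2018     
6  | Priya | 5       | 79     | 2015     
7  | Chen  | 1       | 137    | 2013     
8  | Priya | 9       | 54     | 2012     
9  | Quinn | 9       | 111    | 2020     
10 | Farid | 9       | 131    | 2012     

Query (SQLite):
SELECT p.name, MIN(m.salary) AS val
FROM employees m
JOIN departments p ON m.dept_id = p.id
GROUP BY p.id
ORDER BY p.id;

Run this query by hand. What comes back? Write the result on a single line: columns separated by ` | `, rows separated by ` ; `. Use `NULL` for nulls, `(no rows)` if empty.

Engineering | 97 ; Finance | 58 ; Support | 54

Join each employees row to its departments via dept_id.
Group joined rows by departments.id; compute MIN(m.salary) per group.
  1: ids {5, 7} → MIN(m.salary)=97
  5: ids {1, 6} → MIN(m.salary)=58
  9: ids {2, 3, 4, 8, 9, 10} → MIN(m.salary)=54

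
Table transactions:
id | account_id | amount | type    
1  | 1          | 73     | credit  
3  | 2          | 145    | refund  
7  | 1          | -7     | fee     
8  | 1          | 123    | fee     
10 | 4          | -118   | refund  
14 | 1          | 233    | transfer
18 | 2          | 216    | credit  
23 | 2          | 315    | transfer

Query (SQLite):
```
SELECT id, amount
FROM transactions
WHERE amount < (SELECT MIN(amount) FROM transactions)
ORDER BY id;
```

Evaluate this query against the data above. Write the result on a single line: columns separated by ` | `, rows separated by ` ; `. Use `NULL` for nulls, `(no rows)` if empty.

(no rows)

Scalar subquery: MIN(amount) over all transactions rows = -118.
Keep rows where amount < that value.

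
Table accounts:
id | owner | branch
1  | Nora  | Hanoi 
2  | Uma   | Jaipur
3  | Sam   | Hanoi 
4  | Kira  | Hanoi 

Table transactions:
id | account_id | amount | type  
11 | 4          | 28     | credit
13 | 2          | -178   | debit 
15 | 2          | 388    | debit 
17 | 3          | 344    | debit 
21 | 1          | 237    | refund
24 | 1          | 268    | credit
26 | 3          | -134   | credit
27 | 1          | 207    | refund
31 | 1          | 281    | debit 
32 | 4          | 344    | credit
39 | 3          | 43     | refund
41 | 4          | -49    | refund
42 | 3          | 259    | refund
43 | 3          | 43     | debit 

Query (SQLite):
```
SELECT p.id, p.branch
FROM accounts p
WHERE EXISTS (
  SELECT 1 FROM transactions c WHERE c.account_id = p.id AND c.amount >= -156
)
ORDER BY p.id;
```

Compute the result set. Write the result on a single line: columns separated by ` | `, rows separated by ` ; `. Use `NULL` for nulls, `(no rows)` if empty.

For each accounts row, check whether any transactions with matching account_id has amount >= -156.
Keep rows where that is true.

1 | Hanoi ; 2 | Jaipur ; 3 | Hanoi ; 4 | Hanoi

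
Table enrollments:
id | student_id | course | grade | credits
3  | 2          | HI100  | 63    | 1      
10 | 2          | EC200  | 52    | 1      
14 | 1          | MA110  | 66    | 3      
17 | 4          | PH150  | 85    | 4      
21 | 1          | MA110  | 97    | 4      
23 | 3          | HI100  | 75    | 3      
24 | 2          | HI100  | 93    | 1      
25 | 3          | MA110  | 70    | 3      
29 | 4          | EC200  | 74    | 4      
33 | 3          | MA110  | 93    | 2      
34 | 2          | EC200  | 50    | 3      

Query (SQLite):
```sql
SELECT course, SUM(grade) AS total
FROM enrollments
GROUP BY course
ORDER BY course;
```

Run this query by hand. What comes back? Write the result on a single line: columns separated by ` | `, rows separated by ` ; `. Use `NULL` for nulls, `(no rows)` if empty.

Partition enrollments by course; compute SUM(grade) within each group.
  EC200: ids {10, 29, 34} → SUM(grade)=176
  HI100: ids {3, 23, 24} → SUM(grade)=231
  MA110: ids {14, 21, 25, 33} → SUM(grade)=326
  PH150: ids {17} → SUM(grade)=85

EC200 | 176 ; HI100 | 231 ; MA110 | 326 ; PH150 | 85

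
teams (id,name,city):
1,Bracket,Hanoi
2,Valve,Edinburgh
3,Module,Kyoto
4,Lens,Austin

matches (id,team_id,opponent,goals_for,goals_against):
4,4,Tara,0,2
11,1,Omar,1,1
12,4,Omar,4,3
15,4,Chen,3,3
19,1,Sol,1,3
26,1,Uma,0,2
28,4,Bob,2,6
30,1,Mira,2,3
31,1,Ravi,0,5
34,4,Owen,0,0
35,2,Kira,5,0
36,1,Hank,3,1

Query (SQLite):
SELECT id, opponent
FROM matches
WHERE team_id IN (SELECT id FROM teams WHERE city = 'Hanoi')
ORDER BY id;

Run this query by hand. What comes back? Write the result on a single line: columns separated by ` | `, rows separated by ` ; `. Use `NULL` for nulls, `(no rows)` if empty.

11 | Omar ; 19 | Sol ; 26 | Uma ; 30 | Mira ; 31 | Ravi ; 36 | Hank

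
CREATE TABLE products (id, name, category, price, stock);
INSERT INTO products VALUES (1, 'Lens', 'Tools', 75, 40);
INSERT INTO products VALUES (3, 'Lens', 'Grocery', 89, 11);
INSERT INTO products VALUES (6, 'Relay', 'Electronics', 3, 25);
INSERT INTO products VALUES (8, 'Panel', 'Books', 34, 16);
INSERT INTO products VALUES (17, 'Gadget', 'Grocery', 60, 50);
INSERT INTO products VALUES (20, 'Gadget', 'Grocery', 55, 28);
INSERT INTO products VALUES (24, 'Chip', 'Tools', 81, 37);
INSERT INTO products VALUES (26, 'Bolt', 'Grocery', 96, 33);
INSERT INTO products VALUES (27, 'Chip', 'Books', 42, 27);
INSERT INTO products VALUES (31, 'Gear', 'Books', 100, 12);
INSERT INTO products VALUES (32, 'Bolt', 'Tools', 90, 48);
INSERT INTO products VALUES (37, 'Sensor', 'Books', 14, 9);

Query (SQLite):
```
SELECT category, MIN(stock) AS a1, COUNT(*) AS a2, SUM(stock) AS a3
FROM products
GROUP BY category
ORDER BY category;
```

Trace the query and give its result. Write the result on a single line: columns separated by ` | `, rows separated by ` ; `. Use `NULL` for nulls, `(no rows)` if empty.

Books | 9 | 4 | 64 ; Electronics | 25 | 1 | 25 ; Grocery | 11 | 4 | 122 ; Tools | 37 | 3 | 125

Group products by category.
Per group compute: MIN(stock), COUNT(*), SUM(stock).
  Books: ids {8, 27, 31, 37} → MIN(stock)=9, COUNT(*)=4, SUM(stock)=64
  Electronics: ids {6} → MIN(stock)=25, COUNT(*)=1, SUM(stock)=25
  Grocery: ids {3, 17, 20, 26} → MIN(stock)=11, COUNT(*)=4, SUM(stock)=122
  Tools: ids {1, 24, 32} → MIN(stock)=37, COUNT(*)=3, SUM(stock)=125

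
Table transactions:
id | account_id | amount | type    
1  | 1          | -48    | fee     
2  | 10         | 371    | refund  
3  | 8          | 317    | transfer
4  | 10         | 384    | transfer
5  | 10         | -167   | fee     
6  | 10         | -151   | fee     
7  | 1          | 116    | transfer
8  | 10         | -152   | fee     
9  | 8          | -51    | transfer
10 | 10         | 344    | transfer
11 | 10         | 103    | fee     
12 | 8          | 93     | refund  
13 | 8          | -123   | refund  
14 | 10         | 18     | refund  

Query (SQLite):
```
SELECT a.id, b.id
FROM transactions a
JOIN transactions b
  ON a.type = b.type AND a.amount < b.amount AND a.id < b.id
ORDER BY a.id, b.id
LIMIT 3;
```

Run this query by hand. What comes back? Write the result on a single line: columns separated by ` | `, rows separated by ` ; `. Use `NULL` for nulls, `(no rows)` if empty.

Pairs (a,b) with same type, a.amount < b.amount, a.id < b.id.
type groups: fee:{1,5,6,8,11} refund:{2,12,13,14} transfer:{3,4,7,9,10}
Ordered by (a.id, b.id); first 3.

1 | 11 ; 3 | 4 ; 3 | 10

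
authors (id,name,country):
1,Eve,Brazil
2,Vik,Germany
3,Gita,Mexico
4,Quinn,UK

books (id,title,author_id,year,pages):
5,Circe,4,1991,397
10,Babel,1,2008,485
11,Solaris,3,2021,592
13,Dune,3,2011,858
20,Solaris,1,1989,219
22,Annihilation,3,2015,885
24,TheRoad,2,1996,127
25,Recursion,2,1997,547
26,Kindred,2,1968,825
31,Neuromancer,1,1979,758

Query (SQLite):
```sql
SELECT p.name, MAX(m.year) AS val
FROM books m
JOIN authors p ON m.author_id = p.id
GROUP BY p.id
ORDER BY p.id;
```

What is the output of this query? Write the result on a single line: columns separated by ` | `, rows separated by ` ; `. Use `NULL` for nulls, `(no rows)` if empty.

Join each books row to its authors via author_id.
Group joined rows by authors.id; compute MAX(m.year) per group.
  1: ids {10, 20, 31} → MAX(m.year)=2008
  2: ids {24, 25, 26} → MAX(m.year)=1997
  3: ids {11, 13, 22} → MAX(m.year)=2021
  4: ids {5} → MAX(m.year)=1991

Eve | 2008 ; Vik | 1997 ; Gita | 2021 ; Quinn | 1991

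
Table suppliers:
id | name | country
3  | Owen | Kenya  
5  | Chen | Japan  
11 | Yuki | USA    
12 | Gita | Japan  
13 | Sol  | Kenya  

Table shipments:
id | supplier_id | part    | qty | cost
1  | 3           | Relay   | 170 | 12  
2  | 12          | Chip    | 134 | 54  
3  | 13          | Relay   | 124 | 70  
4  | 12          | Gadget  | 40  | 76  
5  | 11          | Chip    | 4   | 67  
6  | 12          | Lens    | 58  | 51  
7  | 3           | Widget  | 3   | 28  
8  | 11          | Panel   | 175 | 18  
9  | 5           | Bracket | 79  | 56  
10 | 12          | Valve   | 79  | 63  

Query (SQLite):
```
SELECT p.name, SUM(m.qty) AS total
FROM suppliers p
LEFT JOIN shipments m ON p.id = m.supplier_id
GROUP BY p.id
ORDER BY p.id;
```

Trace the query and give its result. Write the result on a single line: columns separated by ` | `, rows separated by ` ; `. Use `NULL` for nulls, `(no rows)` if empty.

Owen | 173 ; Chen | 79 ; Yuki | 179 ; Gita | 311 ; Sol | 124

LEFT JOIN keeps every suppliers row; unmatched ones get NULL for shipments columns.
Group by suppliers.id and compute SUM(m.qty). SUM over an all-NULL group is NULL.
  3: ids {1, 7} → SUM(m.qty)=173
  5: ids {9} → SUM(m.qty)=79
  11: ids {5, 8} → SUM(m.qty)=179
  12: ids {2, 4, 6, 10} → SUM(m.qty)=311
  13: ids {3} → SUM(m.qty)=124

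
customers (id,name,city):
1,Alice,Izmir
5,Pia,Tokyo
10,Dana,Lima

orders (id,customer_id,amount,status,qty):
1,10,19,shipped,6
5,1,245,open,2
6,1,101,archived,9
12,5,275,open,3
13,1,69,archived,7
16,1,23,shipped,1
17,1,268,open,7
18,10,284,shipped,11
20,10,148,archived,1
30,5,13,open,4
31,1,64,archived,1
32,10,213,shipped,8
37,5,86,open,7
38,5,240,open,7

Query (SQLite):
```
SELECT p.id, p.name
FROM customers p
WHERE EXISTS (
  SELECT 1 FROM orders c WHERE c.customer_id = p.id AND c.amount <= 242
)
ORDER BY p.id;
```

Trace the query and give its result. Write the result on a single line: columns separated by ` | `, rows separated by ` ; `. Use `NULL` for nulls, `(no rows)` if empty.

1 | Alice ; 5 | Pia ; 10 | Dana

For each customers row, check whether any orders with matching customer_id has amount <= 242.
Keep rows where that is true.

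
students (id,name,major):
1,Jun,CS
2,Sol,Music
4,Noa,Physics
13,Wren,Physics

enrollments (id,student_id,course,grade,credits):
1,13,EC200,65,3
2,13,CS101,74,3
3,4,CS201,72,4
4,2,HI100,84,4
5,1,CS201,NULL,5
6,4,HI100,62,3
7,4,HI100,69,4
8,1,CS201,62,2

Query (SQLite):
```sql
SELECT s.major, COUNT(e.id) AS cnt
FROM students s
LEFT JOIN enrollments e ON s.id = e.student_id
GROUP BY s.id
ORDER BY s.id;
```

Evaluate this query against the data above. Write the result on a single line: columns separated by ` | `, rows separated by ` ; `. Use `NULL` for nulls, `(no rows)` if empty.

CS | 2 ; Music | 1 ; Physics | 3 ; Physics | 2

LEFT JOIN keeps every students row; unmatched ones get NULL for enrollments columns.
Group by students.id and compute COUNT(e.id). COUNT(col) of an all-NULL group is 0.
  1: ids {5, 8} → COUNT(e.id)=2
  2: ids {4} → COUNT(e.id)=1
  4: ids {3, 6, 7} → COUNT(e.id)=3
  13: ids {1, 2} → COUNT(e.id)=2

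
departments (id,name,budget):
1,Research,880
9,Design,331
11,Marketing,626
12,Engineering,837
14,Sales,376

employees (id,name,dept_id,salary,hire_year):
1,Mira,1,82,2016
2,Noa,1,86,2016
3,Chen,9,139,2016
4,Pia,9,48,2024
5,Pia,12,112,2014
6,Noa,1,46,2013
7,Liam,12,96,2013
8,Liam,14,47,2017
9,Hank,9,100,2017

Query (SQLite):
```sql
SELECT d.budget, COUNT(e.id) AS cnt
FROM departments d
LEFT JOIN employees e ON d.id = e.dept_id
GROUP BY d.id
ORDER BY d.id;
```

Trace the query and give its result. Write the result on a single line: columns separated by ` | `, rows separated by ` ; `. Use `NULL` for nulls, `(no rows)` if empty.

880 | 3 ; 331 | 3 ; 626 | 0 ; 837 | 2 ; 376 | 1

LEFT JOIN keeps every departments row; unmatched ones get NULL for employees columns.
Group by departments.id and compute COUNT(e.id). COUNT(col) of an all-NULL group is 0.
  1: ids {1, 2, 6} → COUNT(e.id)=3
  9: ids {3, 4, 9} → COUNT(e.id)=3
  11: ids {—} → COUNT(e.id)=0
  12: ids {5, 7} → COUNT(e.id)=2
  14: ids {8} → COUNT(e.id)=1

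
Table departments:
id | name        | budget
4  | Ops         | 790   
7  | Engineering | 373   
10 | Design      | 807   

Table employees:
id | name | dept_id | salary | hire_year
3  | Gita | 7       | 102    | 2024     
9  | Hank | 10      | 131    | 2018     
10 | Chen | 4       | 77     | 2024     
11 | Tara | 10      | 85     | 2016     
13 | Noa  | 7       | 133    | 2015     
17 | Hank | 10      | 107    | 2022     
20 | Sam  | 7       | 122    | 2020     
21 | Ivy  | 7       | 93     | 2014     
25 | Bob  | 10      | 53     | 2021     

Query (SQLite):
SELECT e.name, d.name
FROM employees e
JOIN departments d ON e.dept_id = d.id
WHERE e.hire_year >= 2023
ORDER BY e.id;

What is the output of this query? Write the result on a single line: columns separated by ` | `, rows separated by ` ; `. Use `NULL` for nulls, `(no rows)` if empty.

Gita | Engineering ; Chen | Ops

Each employees row matches the departments row where dept_id = departments.id.
Then keep rows with e.hire_year >= 2023.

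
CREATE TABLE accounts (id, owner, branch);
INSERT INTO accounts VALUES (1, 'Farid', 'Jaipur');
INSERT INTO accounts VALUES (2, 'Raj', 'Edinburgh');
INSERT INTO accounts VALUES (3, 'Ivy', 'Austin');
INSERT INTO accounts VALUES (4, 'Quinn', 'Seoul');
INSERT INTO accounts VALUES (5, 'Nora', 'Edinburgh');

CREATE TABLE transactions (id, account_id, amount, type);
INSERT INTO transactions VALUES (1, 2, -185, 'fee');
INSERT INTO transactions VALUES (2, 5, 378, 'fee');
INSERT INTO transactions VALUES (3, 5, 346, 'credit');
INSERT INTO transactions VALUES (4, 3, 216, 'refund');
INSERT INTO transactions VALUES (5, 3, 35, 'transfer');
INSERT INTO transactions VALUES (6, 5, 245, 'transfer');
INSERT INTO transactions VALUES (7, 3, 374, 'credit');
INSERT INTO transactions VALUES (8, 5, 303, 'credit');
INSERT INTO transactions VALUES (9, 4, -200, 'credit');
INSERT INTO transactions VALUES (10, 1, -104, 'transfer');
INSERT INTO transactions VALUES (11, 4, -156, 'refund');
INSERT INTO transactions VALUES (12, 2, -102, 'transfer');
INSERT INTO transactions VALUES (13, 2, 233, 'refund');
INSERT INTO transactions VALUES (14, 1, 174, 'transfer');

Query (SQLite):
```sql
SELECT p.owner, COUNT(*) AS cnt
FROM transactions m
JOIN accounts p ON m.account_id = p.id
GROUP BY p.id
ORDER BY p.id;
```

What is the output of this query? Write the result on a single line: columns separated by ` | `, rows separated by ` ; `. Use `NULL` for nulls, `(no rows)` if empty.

Join each transactions row to its accounts via account_id.
Group joined rows by accounts.id; compute COUNT(*) per group.
  1: ids {10, 14} → COUNT(*)=2
  2: ids {1, 12, 13} → COUNT(*)=3
  3: ids {4, 5, 7} → COUNT(*)=3
  4: ids {9, 11} → COUNT(*)=2
  5: ids {2, 3, 6, 8} → COUNT(*)=4

Farid | 2 ; Raj | 3 ; Ivy | 3 ; Quinn | 2 ; Nora | 4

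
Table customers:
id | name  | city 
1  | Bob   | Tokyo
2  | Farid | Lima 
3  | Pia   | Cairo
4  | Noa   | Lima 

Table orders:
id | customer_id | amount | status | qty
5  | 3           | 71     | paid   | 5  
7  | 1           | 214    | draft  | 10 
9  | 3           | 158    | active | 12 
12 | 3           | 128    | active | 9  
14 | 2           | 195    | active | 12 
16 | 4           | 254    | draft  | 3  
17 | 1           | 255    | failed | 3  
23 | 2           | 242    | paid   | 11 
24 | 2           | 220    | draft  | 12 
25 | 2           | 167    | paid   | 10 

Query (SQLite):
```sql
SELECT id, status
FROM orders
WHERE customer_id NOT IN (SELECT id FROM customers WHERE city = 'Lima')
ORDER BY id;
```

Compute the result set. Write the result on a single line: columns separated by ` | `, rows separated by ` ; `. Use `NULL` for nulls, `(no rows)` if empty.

Inner query: customers.id where city = 'Lima'.
Outer: keep orders rows whose customer_id is not in that set.
Inner query → {2, 4}

5 | paid ; 7 | draft ; 9 | active ; 12 | active ; 17 | failed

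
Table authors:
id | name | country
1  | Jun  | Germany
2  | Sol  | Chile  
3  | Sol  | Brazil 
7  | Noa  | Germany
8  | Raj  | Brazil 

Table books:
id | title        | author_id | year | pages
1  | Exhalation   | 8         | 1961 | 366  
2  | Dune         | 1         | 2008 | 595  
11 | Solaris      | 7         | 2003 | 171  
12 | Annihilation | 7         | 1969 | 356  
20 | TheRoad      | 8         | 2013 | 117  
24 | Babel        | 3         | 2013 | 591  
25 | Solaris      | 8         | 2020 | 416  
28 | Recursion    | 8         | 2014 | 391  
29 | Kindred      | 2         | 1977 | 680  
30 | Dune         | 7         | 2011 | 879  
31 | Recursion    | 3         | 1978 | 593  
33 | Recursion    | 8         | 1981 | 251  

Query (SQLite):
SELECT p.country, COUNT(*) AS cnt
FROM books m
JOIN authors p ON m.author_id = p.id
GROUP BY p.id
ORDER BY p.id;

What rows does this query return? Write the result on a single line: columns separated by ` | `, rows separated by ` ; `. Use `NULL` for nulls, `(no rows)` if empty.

Join each books row to its authors via author_id.
Group joined rows by authors.id; compute COUNT(*) per group.
  1: ids {2} → COUNT(*)=1
  2: ids {29} → COUNT(*)=1
  3: ids {24, 31} → COUNT(*)=2
  7: ids {11, 12, 30} → COUNT(*)=3
  8: ids {1, 20, 25, 28, 33} → COUNT(*)=5

Germany | 1 ; Chile | 1 ; Brazil | 2 ; Germany | 3 ; Brazil | 5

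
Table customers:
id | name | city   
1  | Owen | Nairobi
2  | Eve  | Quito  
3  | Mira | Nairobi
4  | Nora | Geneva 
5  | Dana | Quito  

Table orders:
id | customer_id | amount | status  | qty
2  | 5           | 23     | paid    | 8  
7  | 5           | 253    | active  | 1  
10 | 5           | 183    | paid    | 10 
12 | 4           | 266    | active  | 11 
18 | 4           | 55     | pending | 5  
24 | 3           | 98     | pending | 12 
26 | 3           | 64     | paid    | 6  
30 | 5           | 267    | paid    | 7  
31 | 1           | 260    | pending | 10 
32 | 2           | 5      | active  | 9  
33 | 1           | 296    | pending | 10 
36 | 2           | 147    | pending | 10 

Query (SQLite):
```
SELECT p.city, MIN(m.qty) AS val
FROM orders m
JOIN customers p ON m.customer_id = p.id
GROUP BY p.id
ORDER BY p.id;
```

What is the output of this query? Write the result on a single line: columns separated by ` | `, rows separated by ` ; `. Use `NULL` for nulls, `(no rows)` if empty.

Nairobi | 10 ; Quito | 9 ; Nairobi | 6 ; Geneva | 5 ; Quito | 1

Join each orders row to its customers via customer_id.
Group joined rows by customers.id; compute MIN(m.qty) per group.
  1: ids {31, 33} → MIN(m.qty)=10
  2: ids {32, 36} → MIN(m.qty)=9
  3: ids {24, 26} → MIN(m.qty)=6
  4: ids {12, 18} → MIN(m.qty)=5
  5: ids {2, 7, 10, 30} → MIN(m.qty)=1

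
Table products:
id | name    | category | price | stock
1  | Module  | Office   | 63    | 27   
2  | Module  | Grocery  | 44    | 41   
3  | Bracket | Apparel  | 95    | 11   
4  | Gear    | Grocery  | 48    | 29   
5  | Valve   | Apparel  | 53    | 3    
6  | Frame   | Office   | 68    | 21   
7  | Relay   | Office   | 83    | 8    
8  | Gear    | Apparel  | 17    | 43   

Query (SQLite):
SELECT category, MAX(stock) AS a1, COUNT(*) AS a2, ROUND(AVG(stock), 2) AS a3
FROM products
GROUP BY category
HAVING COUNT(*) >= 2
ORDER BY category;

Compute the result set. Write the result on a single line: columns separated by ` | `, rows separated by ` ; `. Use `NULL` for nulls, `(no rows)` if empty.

Group products by category.
Per group compute: MAX(stock), COUNT(*), ROUND(AVG(stock), 2).
HAVING: drop groups with fewer than 2 rows.
  Apparel: ids {3, 5, 8} → MAX(stock)=43, COUNT(*)=3, ROUND(AVG(stock), 2)=19
  Grocery: ids {2, 4} → MAX(stock)=41, COUNT(*)=2, ROUND(AVG(stock), 2)=35
  Office: ids {1, 6, 7} → MAX(stock)=27, COUNT(*)=3, ROUND(AVG(stock), 2)=18.67

Apparel | 43 | 3 | 19 ; Grocery | 41 | 2 | 35 ; Office | 27 | 3 | 18.67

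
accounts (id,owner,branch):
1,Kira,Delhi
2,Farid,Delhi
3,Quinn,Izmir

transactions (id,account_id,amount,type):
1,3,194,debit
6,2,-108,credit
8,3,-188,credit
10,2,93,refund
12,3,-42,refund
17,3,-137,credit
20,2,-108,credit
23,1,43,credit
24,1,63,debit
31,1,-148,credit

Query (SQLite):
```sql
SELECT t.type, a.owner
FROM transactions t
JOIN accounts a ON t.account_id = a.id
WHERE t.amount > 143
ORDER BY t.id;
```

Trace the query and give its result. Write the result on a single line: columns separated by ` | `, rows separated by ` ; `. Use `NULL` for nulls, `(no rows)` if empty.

debit | Quinn

Each transactions row matches the accounts row where account_id = accounts.id.
Then keep rows with t.amount > 143.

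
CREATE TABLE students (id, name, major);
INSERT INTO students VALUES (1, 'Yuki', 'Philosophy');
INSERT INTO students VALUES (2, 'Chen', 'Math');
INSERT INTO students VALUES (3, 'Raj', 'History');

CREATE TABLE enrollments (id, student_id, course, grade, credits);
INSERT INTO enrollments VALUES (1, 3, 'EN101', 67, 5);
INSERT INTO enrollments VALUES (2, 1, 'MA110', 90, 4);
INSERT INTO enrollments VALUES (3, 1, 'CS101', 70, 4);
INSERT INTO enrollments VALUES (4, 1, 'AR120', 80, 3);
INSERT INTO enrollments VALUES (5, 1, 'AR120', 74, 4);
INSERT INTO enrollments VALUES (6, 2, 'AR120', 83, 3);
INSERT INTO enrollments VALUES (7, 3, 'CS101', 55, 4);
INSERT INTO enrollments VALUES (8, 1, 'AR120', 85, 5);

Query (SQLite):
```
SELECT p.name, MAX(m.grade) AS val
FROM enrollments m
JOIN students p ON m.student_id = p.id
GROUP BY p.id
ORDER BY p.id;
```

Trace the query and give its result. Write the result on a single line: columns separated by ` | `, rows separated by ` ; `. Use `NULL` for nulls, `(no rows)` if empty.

Yuki | 90 ; Chen | 83 ; Raj | 67

Join each enrollments row to its students via student_id.
Group joined rows by students.id; compute MAX(m.grade) per group.
  1: ids {2, 3, 4, 5, 8} → MAX(m.grade)=90
  2: ids {6} → MAX(m.grade)=83
  3: ids {1, 7} → MAX(m.grade)=67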